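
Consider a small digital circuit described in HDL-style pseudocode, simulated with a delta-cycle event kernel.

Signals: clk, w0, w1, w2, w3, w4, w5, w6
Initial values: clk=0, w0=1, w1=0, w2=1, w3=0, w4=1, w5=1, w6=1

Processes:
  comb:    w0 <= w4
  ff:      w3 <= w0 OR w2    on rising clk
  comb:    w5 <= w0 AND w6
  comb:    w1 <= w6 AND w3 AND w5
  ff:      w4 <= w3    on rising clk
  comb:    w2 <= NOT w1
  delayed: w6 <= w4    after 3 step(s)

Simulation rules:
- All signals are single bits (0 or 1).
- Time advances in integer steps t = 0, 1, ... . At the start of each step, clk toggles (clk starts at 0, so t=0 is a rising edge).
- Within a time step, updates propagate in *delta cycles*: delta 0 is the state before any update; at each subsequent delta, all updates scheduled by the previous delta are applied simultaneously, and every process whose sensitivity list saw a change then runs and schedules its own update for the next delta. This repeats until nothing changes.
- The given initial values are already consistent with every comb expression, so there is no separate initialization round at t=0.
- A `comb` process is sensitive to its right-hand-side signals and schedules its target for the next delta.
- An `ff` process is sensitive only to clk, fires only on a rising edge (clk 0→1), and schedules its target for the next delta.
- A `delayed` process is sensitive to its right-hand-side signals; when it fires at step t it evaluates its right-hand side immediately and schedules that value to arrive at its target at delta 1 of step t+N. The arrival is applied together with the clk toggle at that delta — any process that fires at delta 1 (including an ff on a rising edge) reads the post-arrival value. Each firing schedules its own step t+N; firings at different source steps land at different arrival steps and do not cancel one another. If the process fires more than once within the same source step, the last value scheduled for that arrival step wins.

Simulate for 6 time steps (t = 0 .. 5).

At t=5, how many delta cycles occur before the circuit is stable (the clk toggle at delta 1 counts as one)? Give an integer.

[bits: w4,w3,w0,w2,clk,w6,w5,w1]
t=0: Δ0=10110110 Δ1=10111110 Δ2=01111110 Δ3=01011111 Δ4=01001101 Δ5=01001100 Δ6=01011100 | 6Δ
t=1: Δ0=01011100 Δ1=01010100 | 1Δ
t=2: Δ0=01010100 Δ1=01011100 Δ2=11011100 Δ3=11111100 Δ4=11111110 Δ5=11111111 Δ6=11101111 | 6Δ
t=3: Δ0=11101111 Δ1=11100011 Δ2=11100000 Δ3=11110000 | 3Δ
t=4: Δ0=11110000 Δ1=11111000 | 1Δ
t=5: Δ0=11111000 Δ1=11110100 Δ2=11110110 Δ3=11110111 Δ4=11100111 | 4Δ

4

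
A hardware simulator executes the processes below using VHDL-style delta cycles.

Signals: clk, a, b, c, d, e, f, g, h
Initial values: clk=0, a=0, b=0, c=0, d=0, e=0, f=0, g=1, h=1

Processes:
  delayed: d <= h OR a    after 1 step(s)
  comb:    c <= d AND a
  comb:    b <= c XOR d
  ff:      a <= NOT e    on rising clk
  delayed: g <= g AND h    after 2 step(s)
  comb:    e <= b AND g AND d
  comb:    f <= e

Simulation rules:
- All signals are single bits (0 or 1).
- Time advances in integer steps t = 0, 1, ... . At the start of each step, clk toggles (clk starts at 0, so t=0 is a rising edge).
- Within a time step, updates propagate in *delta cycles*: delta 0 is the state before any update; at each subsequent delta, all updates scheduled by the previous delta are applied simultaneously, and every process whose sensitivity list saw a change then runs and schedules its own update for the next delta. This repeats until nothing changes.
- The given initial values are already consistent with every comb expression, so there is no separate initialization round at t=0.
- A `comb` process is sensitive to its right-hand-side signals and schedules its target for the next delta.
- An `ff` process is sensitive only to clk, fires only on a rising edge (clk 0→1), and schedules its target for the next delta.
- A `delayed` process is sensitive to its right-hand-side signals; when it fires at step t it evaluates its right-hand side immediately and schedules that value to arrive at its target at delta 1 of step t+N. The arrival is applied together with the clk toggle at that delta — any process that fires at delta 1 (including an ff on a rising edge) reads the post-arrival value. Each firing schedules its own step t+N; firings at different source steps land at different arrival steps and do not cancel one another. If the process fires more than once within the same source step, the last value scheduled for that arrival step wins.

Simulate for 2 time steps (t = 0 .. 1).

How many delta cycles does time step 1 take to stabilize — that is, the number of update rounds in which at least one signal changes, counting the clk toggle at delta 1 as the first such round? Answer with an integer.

[bits: e,g,f,d,clk,a,c,b,h]
t=0: Δ0=010000001 Δ1=010010001 Δ2=010011001 | 2Δ
t=1: Δ0=010011001 Δ1=010101001 Δ2=010101111 Δ3=110101101 Δ4=011101101 Δ5=010101101 | 5Δ

5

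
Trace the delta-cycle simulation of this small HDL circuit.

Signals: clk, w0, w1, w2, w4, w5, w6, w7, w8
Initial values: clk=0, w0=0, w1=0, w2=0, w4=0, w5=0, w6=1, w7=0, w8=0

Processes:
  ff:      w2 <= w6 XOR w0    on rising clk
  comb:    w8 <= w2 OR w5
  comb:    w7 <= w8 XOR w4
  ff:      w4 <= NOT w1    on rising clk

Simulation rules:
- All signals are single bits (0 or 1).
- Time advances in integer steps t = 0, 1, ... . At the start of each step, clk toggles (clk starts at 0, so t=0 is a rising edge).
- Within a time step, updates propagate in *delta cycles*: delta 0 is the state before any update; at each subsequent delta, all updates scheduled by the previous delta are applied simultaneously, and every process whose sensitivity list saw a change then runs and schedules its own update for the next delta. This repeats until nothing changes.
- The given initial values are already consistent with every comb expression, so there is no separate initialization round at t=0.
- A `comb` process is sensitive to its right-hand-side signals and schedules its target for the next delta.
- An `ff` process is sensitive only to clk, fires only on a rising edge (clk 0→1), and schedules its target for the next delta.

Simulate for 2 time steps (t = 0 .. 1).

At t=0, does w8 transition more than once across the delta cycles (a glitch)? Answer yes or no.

no

t=0 Δ0: clk=0 w2=0 w8=0 w4=0 w1=0 w5=0 w7=0 w0=0 w6=1
  Δ1: clk:0→1
  Δ2: w2:0→1, w4:0→1
  Δ3: w8:0→1, w7:0→1
  Δ4: w7:1→0
  (4Δ to stable)
t=1 Δ0: clk=1 w2=1 w8=1 w4=1 w1=0 w5=0 w7=0 w0=0 w6=1
  Δ1: clk:1→0
  (1Δ to stable)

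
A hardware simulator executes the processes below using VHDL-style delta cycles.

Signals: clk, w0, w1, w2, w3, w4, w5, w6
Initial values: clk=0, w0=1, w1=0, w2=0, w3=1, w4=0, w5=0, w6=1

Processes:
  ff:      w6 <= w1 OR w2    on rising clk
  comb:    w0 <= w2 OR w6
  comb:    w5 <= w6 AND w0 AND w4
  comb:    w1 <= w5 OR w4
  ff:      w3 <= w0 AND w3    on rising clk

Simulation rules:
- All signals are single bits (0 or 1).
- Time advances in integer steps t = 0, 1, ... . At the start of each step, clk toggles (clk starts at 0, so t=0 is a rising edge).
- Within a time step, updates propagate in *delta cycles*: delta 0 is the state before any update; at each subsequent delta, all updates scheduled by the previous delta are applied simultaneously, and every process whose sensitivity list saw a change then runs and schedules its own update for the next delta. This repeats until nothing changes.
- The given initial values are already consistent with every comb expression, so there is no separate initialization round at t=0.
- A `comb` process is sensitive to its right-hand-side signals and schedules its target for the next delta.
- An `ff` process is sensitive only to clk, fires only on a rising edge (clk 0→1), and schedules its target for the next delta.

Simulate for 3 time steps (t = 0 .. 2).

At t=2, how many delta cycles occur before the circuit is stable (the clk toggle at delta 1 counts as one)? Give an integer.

t=0 Δ0: w5=0 w3=1 w6=1 w4=0 w2=0 w0=1 clk=0 w1=0
  Δ1: clk:0→1
  Δ2: w6:1→0
  Δ3: w0:1→0
  (3Δ to stable)
t=1 Δ0: w5=0 w3=1 w6=0 w4=0 w2=0 w0=0 clk=1 w1=0
  Δ1: clk:1→0
  (1Δ to stable)
t=2 Δ0: w5=0 w3=1 w6=0 w4=0 w2=0 w0=0 clk=0 w1=0
  Δ1: clk:0→1
  Δ2: w3:1→0
  (2Δ to stable)

2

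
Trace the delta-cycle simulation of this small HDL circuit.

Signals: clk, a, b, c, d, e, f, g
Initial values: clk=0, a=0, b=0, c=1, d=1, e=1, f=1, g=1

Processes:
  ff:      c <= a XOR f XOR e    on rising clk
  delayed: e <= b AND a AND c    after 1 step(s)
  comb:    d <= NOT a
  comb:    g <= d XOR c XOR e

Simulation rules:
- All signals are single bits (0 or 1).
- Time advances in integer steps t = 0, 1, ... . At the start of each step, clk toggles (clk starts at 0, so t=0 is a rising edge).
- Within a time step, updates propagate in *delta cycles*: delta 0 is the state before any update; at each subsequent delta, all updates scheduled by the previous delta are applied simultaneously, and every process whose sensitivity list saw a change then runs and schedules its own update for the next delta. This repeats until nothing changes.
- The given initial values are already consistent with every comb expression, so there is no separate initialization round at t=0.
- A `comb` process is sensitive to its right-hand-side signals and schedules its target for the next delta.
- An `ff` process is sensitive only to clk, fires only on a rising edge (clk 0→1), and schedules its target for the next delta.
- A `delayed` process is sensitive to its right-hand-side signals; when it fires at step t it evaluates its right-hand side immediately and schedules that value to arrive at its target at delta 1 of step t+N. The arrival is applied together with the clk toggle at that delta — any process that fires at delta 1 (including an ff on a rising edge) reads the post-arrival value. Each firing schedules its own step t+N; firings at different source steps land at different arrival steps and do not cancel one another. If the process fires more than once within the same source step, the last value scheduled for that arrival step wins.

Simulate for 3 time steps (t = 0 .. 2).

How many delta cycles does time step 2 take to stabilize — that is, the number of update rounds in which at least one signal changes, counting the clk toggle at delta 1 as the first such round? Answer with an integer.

t=0 Δ0: b=0 f=1 a=0 g=1 c=1 e=1 d=1 clk=0
  Δ1: clk:0→1
  Δ2: c:1→0
  Δ3: g:1→0
  (3Δ to stable)
t=1 Δ0: b=0 f=1 a=0 g=0 c=0 e=1 d=1 clk=1
  Δ1: e:1→0, clk:1→0
  Δ2: g:0→1
  (2Δ to stable)
t=2 Δ0: b=0 f=1 a=0 g=1 c=0 e=0 d=1 clk=0
  Δ1: clk:0→1
  Δ2: c:0→1
  Δ3: g:1→0
  (3Δ to stable)

3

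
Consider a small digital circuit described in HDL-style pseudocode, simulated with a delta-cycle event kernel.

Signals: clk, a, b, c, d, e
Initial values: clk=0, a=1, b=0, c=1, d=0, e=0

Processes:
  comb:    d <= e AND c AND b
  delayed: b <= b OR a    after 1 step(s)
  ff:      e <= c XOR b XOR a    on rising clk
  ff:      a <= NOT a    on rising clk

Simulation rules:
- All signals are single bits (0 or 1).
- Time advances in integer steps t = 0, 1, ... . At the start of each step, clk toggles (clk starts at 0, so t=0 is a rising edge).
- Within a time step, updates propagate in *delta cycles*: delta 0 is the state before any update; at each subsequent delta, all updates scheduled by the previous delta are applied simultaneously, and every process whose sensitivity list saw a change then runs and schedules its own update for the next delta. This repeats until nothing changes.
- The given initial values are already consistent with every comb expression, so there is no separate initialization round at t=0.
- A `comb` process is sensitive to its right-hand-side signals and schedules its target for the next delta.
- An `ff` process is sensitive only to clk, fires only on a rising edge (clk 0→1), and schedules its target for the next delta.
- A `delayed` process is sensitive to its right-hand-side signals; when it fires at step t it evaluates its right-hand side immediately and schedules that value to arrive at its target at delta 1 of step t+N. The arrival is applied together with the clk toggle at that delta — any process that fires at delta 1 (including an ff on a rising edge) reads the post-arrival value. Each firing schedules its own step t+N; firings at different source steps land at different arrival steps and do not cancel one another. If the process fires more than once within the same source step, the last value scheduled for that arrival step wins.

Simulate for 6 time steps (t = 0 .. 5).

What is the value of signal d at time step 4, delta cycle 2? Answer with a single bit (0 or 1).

t0.Δ0 b=0 d=0 a=1 c=1 clk=0 e=0
t0.Δ1 b=0 d=0 a=1 c=1 clk=1 e=0
t0.Δ2 b=0 d=0 a=0 c=1 clk=1 e=0
t1.Δ0 b=0 d=0 a=0 c=1 clk=1 e=0
t1.Δ1 b=0 d=0 a=0 c=1 clk=0 e=0
t2.Δ0 b=0 d=0 a=0 c=1 clk=0 e=0
t2.Δ1 b=0 d=0 a=0 c=1 clk=1 e=0
t2.Δ2 b=0 d=0 a=1 c=1 clk=1 e=1
t3.Δ0 b=0 d=0 a=1 c=1 clk=1 e=1
t3.Δ1 b=1 d=0 a=1 c=1 clk=0 e=1
t3.Δ2 b=1 d=1 a=1 c=1 clk=0 e=1
t4.Δ0 b=1 d=1 a=1 c=1 clk=0 e=1
t4.Δ1 b=1 d=1 a=1 c=1 clk=1 e=1
t4.Δ2 b=1 d=1 a=0 c=1 clk=1 e=1
t5.Δ0 b=1 d=1 a=0 c=1 clk=1 e=1
t5.Δ1 b=1 d=1 a=0 c=1 clk=0 e=1

1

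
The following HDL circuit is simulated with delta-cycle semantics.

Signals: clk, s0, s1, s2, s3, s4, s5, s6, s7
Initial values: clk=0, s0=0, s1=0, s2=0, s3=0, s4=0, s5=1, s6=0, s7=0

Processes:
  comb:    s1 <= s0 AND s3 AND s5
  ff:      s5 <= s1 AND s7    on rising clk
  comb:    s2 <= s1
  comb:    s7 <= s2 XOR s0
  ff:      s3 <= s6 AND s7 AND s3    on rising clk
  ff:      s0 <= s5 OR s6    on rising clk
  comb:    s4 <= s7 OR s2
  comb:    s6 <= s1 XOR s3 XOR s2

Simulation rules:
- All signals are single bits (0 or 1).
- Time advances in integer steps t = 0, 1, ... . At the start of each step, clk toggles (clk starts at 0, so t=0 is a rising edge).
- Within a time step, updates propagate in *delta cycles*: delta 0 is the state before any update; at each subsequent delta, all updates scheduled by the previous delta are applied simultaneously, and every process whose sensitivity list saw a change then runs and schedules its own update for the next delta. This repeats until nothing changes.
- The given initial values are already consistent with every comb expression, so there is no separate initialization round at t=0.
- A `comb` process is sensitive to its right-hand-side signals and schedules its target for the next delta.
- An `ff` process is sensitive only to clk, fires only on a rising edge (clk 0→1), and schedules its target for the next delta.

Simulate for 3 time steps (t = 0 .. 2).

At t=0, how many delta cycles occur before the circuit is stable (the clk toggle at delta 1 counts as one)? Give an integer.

4

[bits: s7,s0,s2,s6,s3,clk,s1,s4,s5]
t=0: Δ0=000000001 Δ1=000001001 Δ2=010001000 Δ3=110001000 Δ4=110001010 | 4Δ
t=1: Δ0=110001010 Δ1=110000010 | 1Δ
t=2: Δ0=110000010 Δ1=110001010 Δ2=100001010 Δ3=000001010 Δ4=000001000 | 4Δ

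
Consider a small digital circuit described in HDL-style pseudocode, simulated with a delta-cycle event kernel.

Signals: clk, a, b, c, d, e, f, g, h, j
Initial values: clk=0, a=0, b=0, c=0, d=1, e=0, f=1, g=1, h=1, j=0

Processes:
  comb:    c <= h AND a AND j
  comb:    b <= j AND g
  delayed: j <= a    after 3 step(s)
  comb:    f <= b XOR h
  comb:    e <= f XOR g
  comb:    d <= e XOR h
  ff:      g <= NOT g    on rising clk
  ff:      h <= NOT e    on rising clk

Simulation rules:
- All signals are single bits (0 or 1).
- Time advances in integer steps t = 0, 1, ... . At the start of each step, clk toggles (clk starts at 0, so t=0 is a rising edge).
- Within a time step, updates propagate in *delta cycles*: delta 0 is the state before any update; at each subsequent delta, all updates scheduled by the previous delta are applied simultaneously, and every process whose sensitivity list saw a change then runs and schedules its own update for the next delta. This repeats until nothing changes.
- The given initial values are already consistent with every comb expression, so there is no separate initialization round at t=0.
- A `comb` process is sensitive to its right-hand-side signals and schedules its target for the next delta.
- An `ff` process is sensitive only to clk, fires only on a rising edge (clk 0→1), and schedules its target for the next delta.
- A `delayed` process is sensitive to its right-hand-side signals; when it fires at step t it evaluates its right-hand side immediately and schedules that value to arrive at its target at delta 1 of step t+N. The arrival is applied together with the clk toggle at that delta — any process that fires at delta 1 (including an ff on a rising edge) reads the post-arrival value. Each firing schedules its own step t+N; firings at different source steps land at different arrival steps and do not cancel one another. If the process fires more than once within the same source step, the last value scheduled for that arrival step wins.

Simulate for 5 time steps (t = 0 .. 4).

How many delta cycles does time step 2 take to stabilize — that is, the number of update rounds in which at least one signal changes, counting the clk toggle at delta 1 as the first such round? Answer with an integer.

[bits: clk,h,e,b,f,g,d,c,a,j]
t=0: Δ0=0100111000 Δ1=1100111000 Δ2=1100101000 Δ3=1110101000 Δ4=1110100000 | 4Δ
t=1: Δ0=1110100000 Δ1=0110100000 | 1Δ
t=2: Δ0=0110100000 Δ1=1110100000 Δ2=1010110000 Δ3=1000011000 Δ4=1010010000 Δ5=1010011000 | 5Δ
t=3: Δ0=1010011000 Δ1=0010011000 | 1Δ
t=4: Δ0=0010011000 Δ1=1010011000 Δ2=1010001000 Δ3=1000001000 Δ4=1000000000 | 4Δ

5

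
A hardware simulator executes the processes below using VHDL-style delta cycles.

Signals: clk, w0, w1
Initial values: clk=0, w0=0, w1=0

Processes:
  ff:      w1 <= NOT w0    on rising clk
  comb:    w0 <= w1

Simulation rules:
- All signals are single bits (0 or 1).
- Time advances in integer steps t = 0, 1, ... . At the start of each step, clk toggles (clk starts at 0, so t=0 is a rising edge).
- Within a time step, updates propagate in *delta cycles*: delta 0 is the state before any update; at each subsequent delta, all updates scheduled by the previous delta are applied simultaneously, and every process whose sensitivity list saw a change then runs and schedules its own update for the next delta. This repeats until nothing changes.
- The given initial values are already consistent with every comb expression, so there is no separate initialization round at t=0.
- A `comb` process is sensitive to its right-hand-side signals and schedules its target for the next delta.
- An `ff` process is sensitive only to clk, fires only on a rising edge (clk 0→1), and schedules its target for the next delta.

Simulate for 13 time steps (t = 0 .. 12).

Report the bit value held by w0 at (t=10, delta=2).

1

[bits: clk,w0,w1]
t=0: Δ0=000 Δ1=100 Δ2=101 Δ3=111 | 3Δ
t=1: Δ0=111 Δ1=011 | 1Δ
t=2: Δ0=011 Δ1=111 Δ2=110 Δ3=100 | 3Δ
t=3: Δ0=100 Δ1=000 | 1Δ
t=4: Δ0=000 Δ1=100 Δ2=101 Δ3=111 | 3Δ
t=5: Δ0=111 Δ1=011 | 1Δ
t=6: Δ0=011 Δ1=111 Δ2=110 Δ3=100 | 3Δ
t=7: Δ0=100 Δ1=000 | 1Δ
t=8: Δ0=000 Δ1=100 Δ2=101 Δ3=111 | 3Δ
t=9: Δ0=111 Δ1=011 | 1Δ
t=10: Δ0=011 Δ1=111 Δ2=110 Δ3=100 | 3Δ
t=11: Δ0=100 Δ1=000 | 1Δ
t=12: Δ0=000 Δ1=100 Δ2=101 Δ3=111 | 3Δ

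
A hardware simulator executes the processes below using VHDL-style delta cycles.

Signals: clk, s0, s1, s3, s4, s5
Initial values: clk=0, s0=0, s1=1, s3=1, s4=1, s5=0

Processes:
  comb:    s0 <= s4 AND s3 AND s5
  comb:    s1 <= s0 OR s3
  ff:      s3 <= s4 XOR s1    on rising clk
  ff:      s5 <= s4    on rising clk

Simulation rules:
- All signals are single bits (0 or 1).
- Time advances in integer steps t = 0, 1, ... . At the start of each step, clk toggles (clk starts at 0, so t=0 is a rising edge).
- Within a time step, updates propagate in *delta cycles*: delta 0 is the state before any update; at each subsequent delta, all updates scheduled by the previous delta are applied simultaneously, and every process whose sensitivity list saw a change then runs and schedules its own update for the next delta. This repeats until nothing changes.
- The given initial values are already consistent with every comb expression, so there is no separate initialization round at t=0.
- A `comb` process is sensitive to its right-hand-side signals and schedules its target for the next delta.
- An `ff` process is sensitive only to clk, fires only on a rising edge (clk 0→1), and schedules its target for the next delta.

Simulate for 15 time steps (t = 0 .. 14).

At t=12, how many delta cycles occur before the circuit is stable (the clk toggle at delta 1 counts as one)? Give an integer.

4

t0.Δ0 clk=0 s4=1 s1=1 s3=1 s5=0 s0=0
t0.Δ1 clk=1 s4=1 s1=1 s3=1 s5=0 s0=0
t0.Δ2 clk=1 s4=1 s1=1 s3=0 s5=1 s0=0
t0.Δ3 clk=1 s4=1 s1=0 s3=0 s5=1 s0=0
t1.Δ0 clk=1 s4=1 s1=0 s3=0 s5=1 s0=0
t1.Δ1 clk=0 s4=1 s1=0 s3=0 s5=1 s0=0
t2.Δ0 clk=0 s4=1 s1=0 s3=0 s5=1 s0=0
t2.Δ1 clk=1 s4=1 s1=0 s3=0 s5=1 s0=0
t2.Δ2 clk=1 s4=1 s1=0 s3=1 s5=1 s0=0
t2.Δ3 clk=1 s4=1 s1=1 s3=1 s5=1 s0=1
t3.Δ0 clk=1 s4=1 s1=1 s3=1 s5=1 s0=1
t3.Δ1 clk=0 s4=1 s1=1 s3=1 s5=1 s0=1
t4.Δ0 clk=0 s4=1 s1=1 s3=1 s5=1 s0=1
t4.Δ1 clk=1 s4=1 s1=1 s3=1 s5=1 s0=1
t4.Δ2 clk=1 s4=1 s1=1 s3=0 s5=1 s0=1
t4.Δ3 clk=1 s4=1 s1=1 s3=0 s5=1 s0=0
t4.Δ4 clk=1 s4=1 s1=0 s3=0 s5=1 s0=0
t5.Δ0 clk=1 s4=1 s1=0 s3=0 s5=1 s0=0
t5.Δ1 clk=0 s4=1 s1=0 s3=0 s5=1 s0=0
t6.Δ0 clk=0 s4=1 s1=0 s3=0 s5=1 s0=0
t6.Δ1 clk=1 s4=1 s1=0 s3=0 s5=1 s0=0
t6.Δ2 clk=1 s4=1 s1=0 s3=1 s5=1 s0=0
t6.Δ3 clk=1 s4=1 s1=1 s3=1 s5=1 s0=1
t7.Δ0 clk=1 s4=1 s1=1 s3=1 s5=1 s0=1
t7.Δ1 clk=0 s4=1 s1=1 s3=1 s5=1 s0=1
t8.Δ0 clk=0 s4=1 s1=1 s3=1 s5=1 s0=1
t8.Δ1 clk=1 s4=1 s1=1 s3=1 s5=1 s0=1
t8.Δ2 clk=1 s4=1 s1=1 s3=0 s5=1 s0=1
t8.Δ3 clk=1 s4=1 s1=1 s3=0 s5=1 s0=0
t8.Δ4 clk=1 s4=1 s1=0 s3=0 s5=1 s0=0
t9.Δ0 clk=1 s4=1 s1=0 s3=0 s5=1 s0=0
t9.Δ1 clk=0 s4=1 s1=0 s3=0 s5=1 s0=0
t10.Δ0 clk=0 s4=1 s1=0 s3=0 s5=1 s0=0
t10.Δ1 clk=1 s4=1 s1=0 s3=0 s5=1 s0=0
t10.Δ2 clk=1 s4=1 s1=0 s3=1 s5=1 s0=0
t10.Δ3 clk=1 s4=1 s1=1 s3=1 s5=1 s0=1
t11.Δ0 clk=1 s4=1 s1=1 s3=1 s5=1 s0=1
t11.Δ1 clk=0 s4=1 s1=1 s3=1 s5=1 s0=1
t12.Δ0 clk=0 s4=1 s1=1 s3=1 s5=1 s0=1
t12.Δ1 clk=1 s4=1 s1=1 s3=1 s5=1 s0=1
t12.Δ2 clk=1 s4=1 s1=1 s3=0 s5=1 s0=1
t12.Δ3 clk=1 s4=1 s1=1 s3=0 s5=1 s0=0
t12.Δ4 clk=1 s4=1 s1=0 s3=0 s5=1 s0=0
t13.Δ0 clk=1 s4=1 s1=0 s3=0 s5=1 s0=0
t13.Δ1 clk=0 s4=1 s1=0 s3=0 s5=1 s0=0
t14.Δ0 clk=0 s4=1 s1=0 s3=0 s5=1 s0=0
t14.Δ1 clk=1 s4=1 s1=0 s3=0 s5=1 s0=0
t14.Δ2 clk=1 s4=1 s1=0 s3=1 s5=1 s0=0
t14.Δ3 clk=1 s4=1 s1=1 s3=1 s5=1 s0=1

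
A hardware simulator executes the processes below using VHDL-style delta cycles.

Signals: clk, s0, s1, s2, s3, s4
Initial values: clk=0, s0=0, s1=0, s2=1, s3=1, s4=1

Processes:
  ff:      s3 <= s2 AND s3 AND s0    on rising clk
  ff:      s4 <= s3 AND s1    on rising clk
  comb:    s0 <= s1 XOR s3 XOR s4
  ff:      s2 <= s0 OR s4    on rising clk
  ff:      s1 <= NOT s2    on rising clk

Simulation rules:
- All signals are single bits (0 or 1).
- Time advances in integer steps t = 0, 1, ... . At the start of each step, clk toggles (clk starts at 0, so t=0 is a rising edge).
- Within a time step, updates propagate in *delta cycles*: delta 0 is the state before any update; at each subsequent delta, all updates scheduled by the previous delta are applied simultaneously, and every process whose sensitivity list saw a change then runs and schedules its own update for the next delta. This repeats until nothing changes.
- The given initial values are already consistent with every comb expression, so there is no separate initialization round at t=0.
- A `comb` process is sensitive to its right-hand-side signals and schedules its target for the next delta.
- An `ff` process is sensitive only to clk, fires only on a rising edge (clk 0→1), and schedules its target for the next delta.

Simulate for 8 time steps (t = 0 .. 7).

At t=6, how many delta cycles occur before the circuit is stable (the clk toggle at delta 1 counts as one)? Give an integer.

[bits: s4,s2,s0,s1,s3,clk]
t=0: Δ0=110010 Δ1=110011 Δ2=010001 | 2Δ
t=1: Δ0=010001 Δ1=010000 | 1Δ
t=2: Δ0=010000 Δ1=010001 Δ2=000001 | 2Δ
t=3: Δ0=000001 Δ1=000000 | 1Δ
t=4: Δ0=000000 Δ1=000001 Δ2=000101 Δ3=001101 | 3Δ
t=5: Δ0=001101 Δ1=001100 | 1Δ
t=6: Δ0=001100 Δ1=001101 Δ2=011101 | 2Δ
t=7: Δ0=011101 Δ1=011100 | 1Δ

2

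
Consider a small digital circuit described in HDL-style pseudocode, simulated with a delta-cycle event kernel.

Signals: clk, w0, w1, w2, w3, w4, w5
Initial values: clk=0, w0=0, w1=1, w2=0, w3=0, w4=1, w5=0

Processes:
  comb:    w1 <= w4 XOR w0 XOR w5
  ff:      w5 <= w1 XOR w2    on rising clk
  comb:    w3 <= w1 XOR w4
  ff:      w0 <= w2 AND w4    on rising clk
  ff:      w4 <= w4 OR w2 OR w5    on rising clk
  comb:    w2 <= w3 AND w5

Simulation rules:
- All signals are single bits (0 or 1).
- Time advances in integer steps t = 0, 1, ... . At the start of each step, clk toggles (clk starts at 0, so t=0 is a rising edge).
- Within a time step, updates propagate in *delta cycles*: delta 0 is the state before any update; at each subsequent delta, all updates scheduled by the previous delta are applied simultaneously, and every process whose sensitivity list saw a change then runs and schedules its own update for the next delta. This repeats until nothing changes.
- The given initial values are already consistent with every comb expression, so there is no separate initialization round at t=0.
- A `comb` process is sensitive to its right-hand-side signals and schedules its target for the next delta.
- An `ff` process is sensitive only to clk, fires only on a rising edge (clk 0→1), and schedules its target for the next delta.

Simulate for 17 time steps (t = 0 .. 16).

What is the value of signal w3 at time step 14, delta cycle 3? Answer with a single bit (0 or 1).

t=0 Δ0: w2=0 clk=0 w1=1 w0=0 w3=0 w5=0 w4=1
  Δ1: clk:0→1
  Δ2: w5:0→1
  Δ3: w1:1→0
  Δ4: w3:0→1
  Δ5: w2:0→1
  (5Δ to stable)
t=1 Δ0: w2=1 clk=1 w1=0 w0=0 w3=1 w5=1 w4=1
  Δ1: clk:1→0
  (1Δ to stable)
t=2 Δ0: w2=1 clk=0 w1=0 w0=0 w3=1 w5=1 w4=1
  Δ1: clk:0→1
  Δ2: w0:0→1
  Δ3: w1:0→1
  Δ4: w3:1→0
  Δ5: w2:1→0
  (5Δ to stable)
t=3 Δ0: w2=0 clk=1 w1=1 w0=1 w3=0 w5=1 w4=1
  Δ1: clk:1→0
  (1Δ to stable)
t=4 Δ0: w2=0 clk=0 w1=1 w0=1 w3=0 w5=1 w4=1
  Δ1: clk:0→1
  Δ2: w0:1→0
  Δ3: w1:1→0
  Δ4: w3:0→1
  Δ5: w2:0→1
  (5Δ to stable)
t=5 Δ0: w2=1 clk=1 w1=0 w0=0 w3=1 w5=1 w4=1
  Δ1: clk:1→0
  (1Δ to stable)
t=6 Δ0: w2=1 clk=0 w1=0 w0=0 w3=1 w5=1 w4=1
  Δ1: clk:0→1
  Δ2: w0:0→1
  Δ3: w1:0→1
  Δ4: w3:1→0
  Δ5: w2:1→0
  (5Δ to stable)
t=7 Δ0: w2=0 clk=1 w1=1 w0=1 w3=0 w5=1 w4=1
  Δ1: clk:1→0
  (1Δ to stable)
t=8 Δ0: w2=0 clk=0 w1=1 w0=1 w3=0 w5=1 w4=1
  Δ1: clk:0→1
  Δ2: w0:1→0
  Δ3: w1:1→0
  Δ4: w3:0→1
  Δ5: w2:0→1
  (5Δ to stable)
t=9 Δ0: w2=1 clk=1 w1=0 w0=0 w3=1 w5=1 w4=1
  Δ1: clk:1→0
  (1Δ to stable)
t=10 Δ0: w2=1 clk=0 w1=0 w0=0 w3=1 w5=1 w4=1
  Δ1: clk:0→1
  Δ2: w0:0→1
  Δ3: w1:0→1
  Δ4: w3:1→0
  Δ5: w2:1→0
  (5Δ to stable)
t=11 Δ0: w2=0 clk=1 w1=1 w0=1 w3=0 w5=1 w4=1
  Δ1: clk:1→0
  (1Δ to stable)
t=12 Δ0: w2=0 clk=0 w1=1 w0=1 w3=0 w5=1 w4=1
  Δ1: clk:0→1
  Δ2: w0:1→0
  Δ3: w1:1→0
  Δ4: w3:0→1
  Δ5: w2:0→1
  (5Δ to stable)
t=13 Δ0: w2=1 clk=1 w1=0 w0=0 w3=1 w5=1 w4=1
  Δ1: clk:1→0
  (1Δ to stable)
t=14 Δ0: w2=1 clk=0 w1=0 w0=0 w3=1 w5=1 w4=1
  Δ1: clk:0→1
  Δ2: w0:0→1
  Δ3: w1:0→1
  Δ4: w3:1→0
  Δ5: w2:1→0
  (5Δ to stable)
t=15 Δ0: w2=0 clk=1 w1=1 w0=1 w3=0 w5=1 w4=1
  Δ1: clk:1→0
  (1Δ to stable)
t=16 Δ0: w2=0 clk=0 w1=1 w0=1 w3=0 w5=1 w4=1
  Δ1: clk:0→1
  Δ2: w0:1→0
  Δ3: w1:1→0
  Δ4: w3:0→1
  Δ5: w2:0→1
  (5Δ to stable)

1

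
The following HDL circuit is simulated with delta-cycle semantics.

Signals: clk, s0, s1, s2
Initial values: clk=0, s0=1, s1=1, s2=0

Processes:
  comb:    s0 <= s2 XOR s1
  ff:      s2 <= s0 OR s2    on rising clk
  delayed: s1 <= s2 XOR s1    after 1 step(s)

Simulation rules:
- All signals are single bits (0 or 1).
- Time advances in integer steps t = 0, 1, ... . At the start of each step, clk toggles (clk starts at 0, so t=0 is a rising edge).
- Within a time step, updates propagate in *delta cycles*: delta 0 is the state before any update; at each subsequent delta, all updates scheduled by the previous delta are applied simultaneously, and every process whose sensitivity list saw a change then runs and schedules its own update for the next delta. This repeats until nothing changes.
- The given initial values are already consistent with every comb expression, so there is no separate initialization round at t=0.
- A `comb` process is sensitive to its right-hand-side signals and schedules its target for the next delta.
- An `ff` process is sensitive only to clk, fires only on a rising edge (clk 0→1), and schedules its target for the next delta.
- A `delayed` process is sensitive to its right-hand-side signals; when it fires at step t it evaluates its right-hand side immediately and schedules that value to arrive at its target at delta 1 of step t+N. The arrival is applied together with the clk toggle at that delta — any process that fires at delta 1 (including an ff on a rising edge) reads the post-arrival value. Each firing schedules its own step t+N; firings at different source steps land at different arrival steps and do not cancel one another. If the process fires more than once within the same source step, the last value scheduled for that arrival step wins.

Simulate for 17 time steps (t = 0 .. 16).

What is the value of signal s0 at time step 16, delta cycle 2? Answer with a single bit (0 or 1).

t0.Δ0 s1=1 s0=1 clk=0 s2=0
t0.Δ1 s1=1 s0=1 clk=1 s2=0
t0.Δ2 s1=1 s0=1 clk=1 s2=1
t0.Δ3 s1=1 s0=0 clk=1 s2=1
t1.Δ0 s1=1 s0=0 clk=1 s2=1
t1.Δ1 s1=0 s0=0 clk=0 s2=1
t1.Δ2 s1=0 s0=1 clk=0 s2=1
t2.Δ0 s1=0 s0=1 clk=0 s2=1
t2.Δ1 s1=1 s0=1 clk=1 s2=1
t2.Δ2 s1=1 s0=0 clk=1 s2=1
t3.Δ0 s1=1 s0=0 clk=1 s2=1
t3.Δ1 s1=0 s0=0 clk=0 s2=1
t3.Δ2 s1=0 s0=1 clk=0 s2=1
t4.Δ0 s1=0 s0=1 clk=0 s2=1
t4.Δ1 s1=1 s0=1 clk=1 s2=1
t4.Δ2 s1=1 s0=0 clk=1 s2=1
t5.Δ0 s1=1 s0=0 clk=1 s2=1
t5.Δ1 s1=0 s0=0 clk=0 s2=1
t5.Δ2 s1=0 s0=1 clk=0 s2=1
t6.Δ0 s1=0 s0=1 clk=0 s2=1
t6.Δ1 s1=1 s0=1 clk=1 s2=1
t6.Δ2 s1=1 s0=0 clk=1 s2=1
t7.Δ0 s1=1 s0=0 clk=1 s2=1
t7.Δ1 s1=0 s0=0 clk=0 s2=1
t7.Δ2 s1=0 s0=1 clk=0 s2=1
t8.Δ0 s1=0 s0=1 clk=0 s2=1
t8.Δ1 s1=1 s0=1 clk=1 s2=1
t8.Δ2 s1=1 s0=0 clk=1 s2=1
t9.Δ0 s1=1 s0=0 clk=1 s2=1
t9.Δ1 s1=0 s0=0 clk=0 s2=1
t9.Δ2 s1=0 s0=1 clk=0 s2=1
t10.Δ0 s1=0 s0=1 clk=0 s2=1
t10.Δ1 s1=1 s0=1 clk=1 s2=1
t10.Δ2 s1=1 s0=0 clk=1 s2=1
t11.Δ0 s1=1 s0=0 clk=1 s2=1
t11.Δ1 s1=0 s0=0 clk=0 s2=1
t11.Δ2 s1=0 s0=1 clk=0 s2=1
t12.Δ0 s1=0 s0=1 clk=0 s2=1
t12.Δ1 s1=1 s0=1 clk=1 s2=1
t12.Δ2 s1=1 s0=0 clk=1 s2=1
t13.Δ0 s1=1 s0=0 clk=1 s2=1
t13.Δ1 s1=0 s0=0 clk=0 s2=1
t13.Δ2 s1=0 s0=1 clk=0 s2=1
t14.Δ0 s1=0 s0=1 clk=0 s2=1
t14.Δ1 s1=1 s0=1 clk=1 s2=1
t14.Δ2 s1=1 s0=0 clk=1 s2=1
t15.Δ0 s1=1 s0=0 clk=1 s2=1
t15.Δ1 s1=0 s0=0 clk=0 s2=1
t15.Δ2 s1=0 s0=1 clk=0 s2=1
t16.Δ0 s1=0 s0=1 clk=0 s2=1
t16.Δ1 s1=1 s0=1 clk=1 s2=1
t16.Δ2 s1=1 s0=0 clk=1 s2=1

0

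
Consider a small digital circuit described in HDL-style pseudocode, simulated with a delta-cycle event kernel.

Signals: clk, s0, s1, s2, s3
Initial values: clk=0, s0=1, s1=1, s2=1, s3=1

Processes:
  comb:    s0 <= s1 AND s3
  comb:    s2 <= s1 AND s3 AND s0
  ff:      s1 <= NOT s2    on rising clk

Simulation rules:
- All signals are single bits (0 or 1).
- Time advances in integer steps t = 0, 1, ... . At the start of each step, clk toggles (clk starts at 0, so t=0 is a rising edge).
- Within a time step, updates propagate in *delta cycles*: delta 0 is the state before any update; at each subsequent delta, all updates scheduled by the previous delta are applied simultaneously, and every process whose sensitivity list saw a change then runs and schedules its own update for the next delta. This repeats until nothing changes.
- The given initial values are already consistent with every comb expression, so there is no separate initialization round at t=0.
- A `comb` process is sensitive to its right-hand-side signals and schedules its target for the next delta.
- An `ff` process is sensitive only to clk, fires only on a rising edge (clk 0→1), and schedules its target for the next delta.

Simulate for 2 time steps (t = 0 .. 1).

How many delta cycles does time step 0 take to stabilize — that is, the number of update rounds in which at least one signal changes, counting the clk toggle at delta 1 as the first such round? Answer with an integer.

3

t0.Δ0 s0=1 clk=0 s2=1 s3=1 s1=1
t0.Δ1 s0=1 clk=1 s2=1 s3=1 s1=1
t0.Δ2 s0=1 clk=1 s2=1 s3=1 s1=0
t0.Δ3 s0=0 clk=1 s2=0 s3=1 s1=0
t1.Δ0 s0=0 clk=1 s2=0 s3=1 s1=0
t1.Δ1 s0=0 clk=0 s2=0 s3=1 s1=0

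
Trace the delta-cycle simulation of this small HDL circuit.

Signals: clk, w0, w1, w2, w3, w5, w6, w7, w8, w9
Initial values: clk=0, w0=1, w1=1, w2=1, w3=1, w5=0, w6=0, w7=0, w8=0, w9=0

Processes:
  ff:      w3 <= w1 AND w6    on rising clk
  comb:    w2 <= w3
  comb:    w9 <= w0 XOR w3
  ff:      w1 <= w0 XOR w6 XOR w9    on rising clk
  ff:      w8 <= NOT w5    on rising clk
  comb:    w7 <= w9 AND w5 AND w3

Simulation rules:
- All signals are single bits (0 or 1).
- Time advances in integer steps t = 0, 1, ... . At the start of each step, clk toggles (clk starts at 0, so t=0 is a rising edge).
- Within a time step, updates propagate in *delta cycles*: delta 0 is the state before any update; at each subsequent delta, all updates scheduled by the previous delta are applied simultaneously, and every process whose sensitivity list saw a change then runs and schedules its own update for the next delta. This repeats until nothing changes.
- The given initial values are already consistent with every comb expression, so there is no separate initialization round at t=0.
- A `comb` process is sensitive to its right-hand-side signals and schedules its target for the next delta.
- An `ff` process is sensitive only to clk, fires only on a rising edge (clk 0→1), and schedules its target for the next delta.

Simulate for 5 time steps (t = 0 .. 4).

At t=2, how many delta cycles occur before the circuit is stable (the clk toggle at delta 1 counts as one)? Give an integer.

2

t=0 Δ0: clk=0 w2=1 w9=0 w1=1 w7=0 w6=0 w8=0 w0=1 w3=1 w5=0
  Δ1: clk:0→1
  Δ2: w8:0→1, w3:1→0
  Δ3: w2:1→0, w9:0→1
  (3Δ to stable)
t=1 Δ0: clk=1 w2=0 w9=1 w1=1 w7=0 w6=0 w8=1 w0=1 w3=0 w5=0
  Δ1: clk:1→0
  (1Δ to stable)
t=2 Δ0: clk=0 w2=0 w9=1 w1=1 w7=0 w6=0 w8=1 w0=1 w3=0 w5=0
  Δ1: clk:0→1
  Δ2: w1:1→0
  (2Δ to stable)
t=3 Δ0: clk=1 w2=0 w9=1 w1=0 w7=0 w6=0 w8=1 w0=1 w3=0 w5=0
  Δ1: clk:1→0
  (1Δ to stable)
t=4 Δ0: clk=0 w2=0 w9=1 w1=0 w7=0 w6=0 w8=1 w0=1 w3=0 w5=0
  Δ1: clk:0→1
  (1Δ to stable)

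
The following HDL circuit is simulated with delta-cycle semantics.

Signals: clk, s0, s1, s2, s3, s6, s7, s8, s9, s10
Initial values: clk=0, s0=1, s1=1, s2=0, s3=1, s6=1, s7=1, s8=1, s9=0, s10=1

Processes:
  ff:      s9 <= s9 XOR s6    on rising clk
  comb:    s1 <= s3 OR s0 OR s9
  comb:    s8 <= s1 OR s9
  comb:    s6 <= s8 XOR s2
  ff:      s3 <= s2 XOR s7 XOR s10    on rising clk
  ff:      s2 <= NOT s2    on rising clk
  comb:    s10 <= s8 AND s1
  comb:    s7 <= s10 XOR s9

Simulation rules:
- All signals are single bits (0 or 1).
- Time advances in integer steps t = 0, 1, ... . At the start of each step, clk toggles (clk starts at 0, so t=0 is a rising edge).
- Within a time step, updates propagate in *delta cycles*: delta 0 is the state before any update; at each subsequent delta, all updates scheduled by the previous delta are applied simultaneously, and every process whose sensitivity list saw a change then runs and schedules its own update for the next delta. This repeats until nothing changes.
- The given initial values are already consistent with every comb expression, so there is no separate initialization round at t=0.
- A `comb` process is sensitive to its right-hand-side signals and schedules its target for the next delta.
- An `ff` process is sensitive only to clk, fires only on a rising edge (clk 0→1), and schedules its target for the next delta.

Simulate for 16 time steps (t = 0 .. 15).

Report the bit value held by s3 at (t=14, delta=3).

[bits: s2,s8,s3,s1,s10,s9,s0,s7,clk,s6]
t=0: Δ0=0111101101 Δ1=0111101111 Δ2=1101111111 Δ3=1101111010 | 3Δ
t=1: Δ0=1101111010 Δ1=1101111000 | 1Δ
t=2: Δ0=1101111000 Δ1=1101111010 Δ2=0101111010 Δ3=0101111011 | 3Δ
t=3: Δ0=0101111011 Δ1=0101111001 | 1Δ
t=4: Δ0=0101111001 Δ1=0101111011 Δ2=1111101011 Δ3=1111101110 | 3Δ
t=5: Δ0=1111101110 Δ1=1111101100 | 1Δ
t=6: Δ0=1111101100 Δ1=1111101110 Δ2=0111101110 Δ3=0111101111 | 3Δ
t=7: Δ0=0111101111 Δ1=0111101101 | 1Δ
t=8: Δ0=0111101101 Δ1=0111101111 Δ2=1101111111 Δ3=1101111010 | 3Δ
t=9: Δ0=1101111010 Δ1=1101111000 | 1Δ
t=10: Δ0=1101111000 Δ1=1101111010 Δ2=0101111010 Δ3=0101111011 | 3Δ
t=11: Δ0=0101111011 Δ1=0101111001 | 1Δ
t=12: Δ0=0101111001 Δ1=0101111011 Δ2=1111101011 Δ3=1111101110 | 3Δ
t=13: Δ0=1111101110 Δ1=1111101100 | 1Δ
t=14: Δ0=1111101100 Δ1=1111101110 Δ2=0111101110 Δ3=0111101111 | 3Δ
t=15: Δ0=0111101111 Δ1=0111101101 | 1Δ

1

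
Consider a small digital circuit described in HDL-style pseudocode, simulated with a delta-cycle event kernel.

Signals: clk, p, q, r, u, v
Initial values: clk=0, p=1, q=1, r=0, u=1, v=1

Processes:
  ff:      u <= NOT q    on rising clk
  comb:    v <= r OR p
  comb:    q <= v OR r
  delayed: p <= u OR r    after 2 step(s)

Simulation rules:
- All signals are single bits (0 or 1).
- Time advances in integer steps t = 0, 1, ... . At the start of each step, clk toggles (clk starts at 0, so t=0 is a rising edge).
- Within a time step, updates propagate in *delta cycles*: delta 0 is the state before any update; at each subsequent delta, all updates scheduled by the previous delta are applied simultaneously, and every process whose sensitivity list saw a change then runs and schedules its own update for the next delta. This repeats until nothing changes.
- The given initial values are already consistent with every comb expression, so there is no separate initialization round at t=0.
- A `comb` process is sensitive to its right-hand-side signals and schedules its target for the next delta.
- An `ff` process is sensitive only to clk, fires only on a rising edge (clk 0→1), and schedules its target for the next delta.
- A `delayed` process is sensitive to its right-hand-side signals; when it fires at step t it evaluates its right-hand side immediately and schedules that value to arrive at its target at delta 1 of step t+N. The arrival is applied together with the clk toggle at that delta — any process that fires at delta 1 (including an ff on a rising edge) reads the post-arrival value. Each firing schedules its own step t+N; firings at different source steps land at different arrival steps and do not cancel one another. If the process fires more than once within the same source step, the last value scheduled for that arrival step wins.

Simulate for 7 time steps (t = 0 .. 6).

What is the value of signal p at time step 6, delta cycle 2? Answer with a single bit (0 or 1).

t=0 Δ0: u=1 q=1 v=1 clk=0 p=1 r=0
  Δ1: clk:0→1
  Δ2: u:1→0
  (2Δ to stable)
t=1 Δ0: u=0 q=1 v=1 clk=1 p=1 r=0
  Δ1: clk:1→0
  (1Δ to stable)
t=2 Δ0: u=0 q=1 v=1 clk=0 p=1 r=0
  Δ1: clk:0→1, p:1→0
  Δ2: v:1→0
  Δ3: q:1→0
  (3Δ to stable)
t=3 Δ0: u=0 q=0 v=0 clk=1 p=0 r=0
  Δ1: clk:1→0
  (1Δ to stable)
t=4 Δ0: u=0 q=0 v=0 clk=0 p=0 r=0
  Δ1: clk:0→1
  Δ2: u:0→1
  (2Δ to stable)
t=5 Δ0: u=1 q=0 v=0 clk=1 p=0 r=0
  Δ1: clk:1→0
  (1Δ to stable)
t=6 Δ0: u=1 q=0 v=0 clk=0 p=0 r=0
  Δ1: clk:0→1, p:0→1
  Δ2: v:0→1
  Δ3: q:0→1
  (3Δ to stable)

1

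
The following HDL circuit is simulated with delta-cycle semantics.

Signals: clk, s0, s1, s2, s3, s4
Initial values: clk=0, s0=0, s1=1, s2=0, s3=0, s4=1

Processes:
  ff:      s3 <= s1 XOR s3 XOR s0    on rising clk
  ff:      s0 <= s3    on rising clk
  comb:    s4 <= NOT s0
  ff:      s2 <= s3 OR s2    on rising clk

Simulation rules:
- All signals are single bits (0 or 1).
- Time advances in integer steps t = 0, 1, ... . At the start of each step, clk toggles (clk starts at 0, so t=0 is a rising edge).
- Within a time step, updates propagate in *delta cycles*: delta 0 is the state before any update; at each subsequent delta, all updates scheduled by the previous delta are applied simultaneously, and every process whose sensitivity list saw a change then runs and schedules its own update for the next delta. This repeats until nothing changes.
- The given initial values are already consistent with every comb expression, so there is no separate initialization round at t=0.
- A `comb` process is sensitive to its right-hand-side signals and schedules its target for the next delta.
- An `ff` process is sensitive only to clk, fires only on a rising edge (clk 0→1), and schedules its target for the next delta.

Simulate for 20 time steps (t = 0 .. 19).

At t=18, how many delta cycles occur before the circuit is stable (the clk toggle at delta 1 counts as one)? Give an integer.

[bits: clk,s3,s1,s2,s0,s4]
t=0: Δ0=001001 Δ1=101001 Δ2=111001 | 2Δ
t=1: Δ0=111001 Δ1=011001 | 1Δ
t=2: Δ0=011001 Δ1=111001 Δ2=101111 Δ3=101110 | 3Δ
t=3: Δ0=101110 Δ1=001110 | 1Δ
t=4: Δ0=001110 Δ1=101110 Δ2=101100 Δ3=101101 | 3Δ
t=5: Δ0=101101 Δ1=001101 | 1Δ
t=6: Δ0=001101 Δ1=101101 Δ2=111101 | 2Δ
t=7: Δ0=111101 Δ1=011101 | 1Δ
t=8: Δ0=011101 Δ1=111101 Δ2=101111 Δ3=101110 | 3Δ
t=9: Δ0=101110 Δ1=001110 | 1Δ
t=10: Δ0=001110 Δ1=101110 Δ2=101100 Δ3=101101 | 3Δ
t=11: Δ0=101101 Δ1=001101 | 1Δ
t=12: Δ0=001101 Δ1=101101 Δ2=111101 | 2Δ
t=13: Δ0=111101 Δ1=011101 | 1Δ
t=14: Δ0=011101 Δ1=111101 Δ2=101111 Δ3=101110 | 3Δ
t=15: Δ0=101110 Δ1=001110 | 1Δ
t=16: Δ0=001110 Δ1=101110 Δ2=101100 Δ3=101101 | 3Δ
t=17: Δ0=101101 Δ1=001101 | 1Δ
t=18: Δ0=001101 Δ1=101101 Δ2=111101 | 2Δ
t=19: Δ0=111101 Δ1=011101 | 1Δ

2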